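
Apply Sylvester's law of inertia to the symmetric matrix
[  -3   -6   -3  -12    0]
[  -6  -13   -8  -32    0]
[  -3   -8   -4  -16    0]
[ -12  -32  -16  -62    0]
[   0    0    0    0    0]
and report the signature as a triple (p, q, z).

step 0: pivot -3 → sign −
step 1: pivot -1 → sign −
step 2: pivot 3 → sign +
step 3: pivot 2 → sign +
step 4: row/col 4 already zero → sign 0
signature = (2, 2, 1)

Answer: (2, 2, 1)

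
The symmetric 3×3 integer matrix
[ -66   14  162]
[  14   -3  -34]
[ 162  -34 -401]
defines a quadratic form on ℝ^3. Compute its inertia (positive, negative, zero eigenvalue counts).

step 0: pivot -66 → sign −
step 1: pivot -1/33 → sign −
step 2: pivot 1 → sign +
signature = (1, 2, 0)

Answer: (1, 2, 0)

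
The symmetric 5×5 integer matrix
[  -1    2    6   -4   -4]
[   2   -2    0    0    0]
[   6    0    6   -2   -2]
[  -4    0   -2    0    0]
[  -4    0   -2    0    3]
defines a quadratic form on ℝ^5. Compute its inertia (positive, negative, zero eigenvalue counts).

step 0: pivot -1 → sign −
step 1: pivot 2 → sign +
step 2: pivot -30 → sign −
step 3: pivot 2/15 → sign +
step 4: pivot 3 → sign +
signature = (3, 2, 0)

Answer: (3, 2, 0)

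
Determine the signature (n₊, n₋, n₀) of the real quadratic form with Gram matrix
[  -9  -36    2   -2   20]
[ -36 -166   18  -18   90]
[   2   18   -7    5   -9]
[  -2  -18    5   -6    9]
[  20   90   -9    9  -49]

step 0: pivot -9 → sign −
step 1: pivot -22 → sign −
step 2: pivot -199/99 → sign −
step 3: pivot -201/199 → sign −
step 4: pivot -2/201 → sign −
signature = (0, 5, 0)

Answer: (0, 5, 0)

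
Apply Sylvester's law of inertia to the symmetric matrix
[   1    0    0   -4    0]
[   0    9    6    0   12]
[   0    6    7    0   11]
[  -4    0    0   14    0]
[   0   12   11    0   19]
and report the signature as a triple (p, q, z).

Answer: (3, 1, 1)

Derivation:
step 0: pivot 1 → sign +
step 1: pivot 9 → sign +
step 2: pivot 3 → sign +
step 3: pivot -2 → sign −
step 4: row/col 4 already zero → sign 0
signature = (3, 1, 1)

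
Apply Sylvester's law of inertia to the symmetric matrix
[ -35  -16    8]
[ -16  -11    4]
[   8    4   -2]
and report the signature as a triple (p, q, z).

Answer: (0, 3, 0)

Derivation:
step 0: pivot -35 → sign −
step 1: pivot -129/35 → sign −
step 2: pivot -6/43 → sign −
signature = (0, 3, 0)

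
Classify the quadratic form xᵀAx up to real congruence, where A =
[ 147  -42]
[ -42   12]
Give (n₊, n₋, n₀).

step 0: pivot 147 → sign +
step 1: row/col 1 already zero → sign 0
signature = (1, 0, 1)

Answer: (1, 0, 1)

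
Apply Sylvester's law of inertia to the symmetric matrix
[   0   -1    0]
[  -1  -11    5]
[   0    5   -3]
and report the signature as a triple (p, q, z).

step 0: pivot -11 → sign −
step 1: pivot 1/11 → sign +
step 2: pivot -3 → sign −
signature = (1, 2, 0)

Answer: (1, 2, 0)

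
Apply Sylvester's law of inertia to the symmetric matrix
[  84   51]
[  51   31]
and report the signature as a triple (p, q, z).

step 0: pivot 84 → sign +
step 1: pivot 1/28 → sign +
signature = (2, 0, 0)

Answer: (2, 0, 0)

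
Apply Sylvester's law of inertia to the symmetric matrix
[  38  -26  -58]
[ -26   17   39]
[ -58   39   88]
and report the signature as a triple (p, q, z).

Answer: (2, 1, 0)

Derivation:
step 0: pivot 38 → sign +
step 1: pivot -15/19 → sign −
step 2: pivot 1/15 → sign +
signature = (2, 1, 0)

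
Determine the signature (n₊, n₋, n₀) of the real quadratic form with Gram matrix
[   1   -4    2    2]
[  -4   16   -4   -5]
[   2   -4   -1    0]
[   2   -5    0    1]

step 0: pivot 1 → sign +
step 1: pivot -5 → sign −
step 2: pivot 16/5 → sign +
step 3: pivot 3/16 → sign +
signature = (3, 1, 0)

Answer: (3, 1, 0)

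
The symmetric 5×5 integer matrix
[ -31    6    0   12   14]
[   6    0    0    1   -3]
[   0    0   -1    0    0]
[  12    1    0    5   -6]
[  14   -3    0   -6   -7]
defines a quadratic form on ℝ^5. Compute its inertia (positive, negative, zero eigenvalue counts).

step 0: pivot -31 → sign −
step 1: pivot 36/31 → sign +
step 2: pivot -1 → sign −
step 3: pivot 5/36 → sign +
step 4: pivot -6/5 → sign −
signature = (2, 3, 0)

Answer: (2, 3, 0)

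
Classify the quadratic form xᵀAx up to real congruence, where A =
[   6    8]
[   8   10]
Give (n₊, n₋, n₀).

Answer: (1, 1, 0)

Derivation:
step 0: pivot 6 → sign +
step 1: pivot -2/3 → sign −
signature = (1, 1, 0)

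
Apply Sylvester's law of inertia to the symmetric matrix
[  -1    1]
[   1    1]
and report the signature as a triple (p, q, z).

Answer: (1, 1, 0)

Derivation:
step 0: pivot -1 → sign −
step 1: pivot 2 → sign +
signature = (1, 1, 0)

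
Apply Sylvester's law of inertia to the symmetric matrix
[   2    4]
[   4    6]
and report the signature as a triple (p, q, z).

step 0: pivot 2 → sign +
step 1: pivot -2 → sign −
signature = (1, 1, 0)

Answer: (1, 1, 0)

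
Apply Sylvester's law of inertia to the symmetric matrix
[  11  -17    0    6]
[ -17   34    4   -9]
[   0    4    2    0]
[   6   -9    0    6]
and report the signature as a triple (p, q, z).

Answer: (3, 1, 0)

Derivation:
step 0: pivot 11 → sign +
step 1: pivot 85/11 → sign +
step 2: pivot -6/85 → sign −
step 3: pivot 3 → sign +
signature = (3, 1, 0)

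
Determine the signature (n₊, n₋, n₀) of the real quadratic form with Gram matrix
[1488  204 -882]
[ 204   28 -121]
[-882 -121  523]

Answer: (2, 0, 1)

Derivation:
step 0: pivot 1488 → sign +
step 1: pivot 1/31 → sign +
step 2: row/col 2 already zero → sign 0
signature = (2, 0, 1)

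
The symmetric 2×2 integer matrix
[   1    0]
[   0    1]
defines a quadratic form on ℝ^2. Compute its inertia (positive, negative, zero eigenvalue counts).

Answer: (2, 0, 0)

Derivation:
step 0: pivot 1 → sign +
step 1: pivot 1 → sign +
signature = (2, 0, 0)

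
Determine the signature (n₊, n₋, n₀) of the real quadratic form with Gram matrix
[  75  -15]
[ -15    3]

Answer: (1, 0, 1)

Derivation:
step 0: pivot 75 → sign +
step 1: row/col 1 already zero → sign 0
signature = (1, 0, 1)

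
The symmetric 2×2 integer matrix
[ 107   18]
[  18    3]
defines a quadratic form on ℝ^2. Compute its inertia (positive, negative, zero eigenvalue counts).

step 0: pivot 107 → sign +
step 1: pivot -3/107 → sign −
signature = (1, 1, 0)

Answer: (1, 1, 0)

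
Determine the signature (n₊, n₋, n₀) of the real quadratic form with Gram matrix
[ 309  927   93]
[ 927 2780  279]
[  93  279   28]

step 0: pivot 309 → sign +
step 1: pivot -1 → sign −
step 2: pivot 1/103 → sign +
signature = (2, 1, 0)

Answer: (2, 1, 0)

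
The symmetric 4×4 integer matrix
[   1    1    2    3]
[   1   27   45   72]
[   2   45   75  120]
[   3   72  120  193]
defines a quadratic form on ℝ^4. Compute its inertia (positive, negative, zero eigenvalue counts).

Answer: (3, 1, 0)

Derivation:
step 0: pivot 1 → sign +
step 1: pivot 26 → sign +
step 2: pivot -3/26 → sign −
step 3: pivot 1 → sign +
signature = (3, 1, 0)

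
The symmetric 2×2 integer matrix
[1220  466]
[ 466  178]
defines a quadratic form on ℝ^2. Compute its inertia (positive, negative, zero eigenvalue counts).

Answer: (2, 0, 0)

Derivation:
step 0: pivot 1220 → sign +
step 1: pivot 1/305 → sign +
signature = (2, 0, 0)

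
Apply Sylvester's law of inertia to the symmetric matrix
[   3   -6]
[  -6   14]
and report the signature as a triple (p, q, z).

Answer: (2, 0, 0)

Derivation:
step 0: pivot 3 → sign +
step 1: pivot 2 → sign +
signature = (2, 0, 0)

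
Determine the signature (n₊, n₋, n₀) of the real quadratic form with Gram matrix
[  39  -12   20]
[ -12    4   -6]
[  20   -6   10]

Answer: (2, 1, 0)

Derivation:
step 0: pivot 39 → sign +
step 1: pivot 4/13 → sign +
step 2: pivot -1/3 → sign −
signature = (2, 1, 0)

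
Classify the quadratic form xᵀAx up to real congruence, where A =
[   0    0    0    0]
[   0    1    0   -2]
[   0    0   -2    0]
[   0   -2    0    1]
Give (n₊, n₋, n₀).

Answer: (1, 2, 1)

Derivation:
step 0: pivot 1 → sign +
step 1: pivot -2 → sign −
step 2: pivot -3 → sign −
step 3: row/col 3 already zero → sign 0
signature = (1, 2, 1)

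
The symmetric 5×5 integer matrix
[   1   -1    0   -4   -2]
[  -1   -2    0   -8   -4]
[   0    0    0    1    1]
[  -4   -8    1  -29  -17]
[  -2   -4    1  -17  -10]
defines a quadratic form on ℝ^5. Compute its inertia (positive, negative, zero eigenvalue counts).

Answer: (3, 2, 0)

Derivation:
step 0: pivot 1 → sign +
step 1: pivot -3 → sign −
step 2: pivot 3 → sign +
step 3: pivot -1/3 → sign −
step 4: pivot 3 → sign +
signature = (3, 2, 0)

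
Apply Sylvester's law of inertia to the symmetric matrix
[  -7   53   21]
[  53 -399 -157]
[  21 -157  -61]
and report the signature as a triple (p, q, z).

step 0: pivot -7 → sign −
step 1: pivot 16/7 → sign +
step 2: pivot 1/4 → sign +
signature = (2, 1, 0)

Answer: (2, 1, 0)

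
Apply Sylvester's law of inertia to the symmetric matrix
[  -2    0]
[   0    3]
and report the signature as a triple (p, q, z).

step 0: pivot -2 → sign −
step 1: pivot 3 → sign +
signature = (1, 1, 0)

Answer: (1, 1, 0)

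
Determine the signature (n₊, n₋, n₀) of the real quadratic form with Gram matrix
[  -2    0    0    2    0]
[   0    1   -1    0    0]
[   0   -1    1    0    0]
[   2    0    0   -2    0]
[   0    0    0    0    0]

step 0: pivot -2 → sign −
step 1: pivot 1 → sign +
step 2: row/col 2 already zero → sign 0
step 3: row/col 3 already zero → sign 0
step 4: row/col 4 already zero → sign 0
signature = (1, 1, 3)

Answer: (1, 1, 3)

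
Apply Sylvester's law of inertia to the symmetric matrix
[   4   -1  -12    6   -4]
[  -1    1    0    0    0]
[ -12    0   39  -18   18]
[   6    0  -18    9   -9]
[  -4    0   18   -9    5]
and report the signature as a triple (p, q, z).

Answer: (3, 1, 1)

Derivation:
step 0: pivot 4 → sign +
step 1: pivot 3/4 → sign +
step 2: pivot -9 → sign −
step 3: pivot 1 → sign +
step 4: row/col 4 already zero → sign 0
signature = (3, 1, 1)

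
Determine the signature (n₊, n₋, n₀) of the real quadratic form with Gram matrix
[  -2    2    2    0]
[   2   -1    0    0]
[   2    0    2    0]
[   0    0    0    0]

step 0: pivot -2 → sign −
step 1: pivot 1 → sign +
step 2: row/col 2 already zero → sign 0
step 3: row/col 3 already zero → sign 0
signature = (1, 1, 2)

Answer: (1, 1, 2)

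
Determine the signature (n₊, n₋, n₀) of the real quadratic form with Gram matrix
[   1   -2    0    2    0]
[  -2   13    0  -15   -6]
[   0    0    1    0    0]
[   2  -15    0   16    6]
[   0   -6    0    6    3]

Answer: (4, 1, 0)

Derivation:
step 0: pivot 1 → sign +
step 1: pivot 9 → sign +
step 2: pivot 1 → sign +
step 3: pivot -13/9 → sign −
step 4: pivot 3/13 → sign +
signature = (4, 1, 0)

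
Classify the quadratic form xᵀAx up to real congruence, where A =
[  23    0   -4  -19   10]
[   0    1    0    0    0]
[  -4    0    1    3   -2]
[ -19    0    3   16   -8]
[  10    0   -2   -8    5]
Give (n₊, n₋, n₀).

step 0: pivot 23 → sign +
step 1: pivot 1 → sign +
step 2: pivot 7/23 → sign +
step 3: pivot 3/7 → sign +
step 4: row/col 4 already zero → sign 0
signature = (4, 0, 1)

Answer: (4, 0, 1)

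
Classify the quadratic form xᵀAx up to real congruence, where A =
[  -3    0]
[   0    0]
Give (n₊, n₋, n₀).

step 0: pivot -3 → sign −
step 1: row/col 1 already zero → sign 0
signature = (0, 1, 1)

Answer: (0, 1, 1)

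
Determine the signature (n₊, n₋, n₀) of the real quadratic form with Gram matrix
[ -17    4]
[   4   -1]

step 0: pivot -17 → sign −
step 1: pivot -1/17 → sign −
signature = (0, 2, 0)

Answer: (0, 2, 0)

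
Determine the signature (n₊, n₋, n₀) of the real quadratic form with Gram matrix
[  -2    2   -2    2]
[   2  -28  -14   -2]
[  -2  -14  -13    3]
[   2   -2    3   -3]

step 0: pivot -2 → sign −
step 1: pivot -26 → sign −
step 2: pivot -15/13 → sign −
step 3: pivot -2/15 → sign −
signature = (0, 4, 0)

Answer: (0, 4, 0)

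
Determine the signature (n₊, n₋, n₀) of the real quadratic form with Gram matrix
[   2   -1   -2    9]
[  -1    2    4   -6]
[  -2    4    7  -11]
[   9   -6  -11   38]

step 0: pivot 2 → sign +
step 1: pivot 3/2 → sign +
step 2: pivot -1 → sign −
step 3: pivot -3 → sign −
signature = (2, 2, 0)

Answer: (2, 2, 0)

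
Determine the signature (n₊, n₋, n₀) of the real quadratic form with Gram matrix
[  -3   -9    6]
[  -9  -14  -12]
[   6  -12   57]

step 0: pivot -3 → sign −
step 1: pivot 13 → sign +
step 2: pivot -3/13 → sign −
signature = (1, 2, 0)

Answer: (1, 2, 0)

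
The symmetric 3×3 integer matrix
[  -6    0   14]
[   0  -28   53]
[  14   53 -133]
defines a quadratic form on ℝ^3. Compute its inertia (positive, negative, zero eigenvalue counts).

Answer: (0, 3, 0)

Derivation:
step 0: pivot -6 → sign −
step 1: pivot -28 → sign −
step 2: pivot -1/84 → sign −
signature = (0, 3, 0)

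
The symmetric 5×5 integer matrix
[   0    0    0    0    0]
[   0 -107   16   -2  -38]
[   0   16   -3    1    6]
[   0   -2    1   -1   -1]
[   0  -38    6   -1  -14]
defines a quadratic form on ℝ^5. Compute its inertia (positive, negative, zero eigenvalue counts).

Answer: (0, 4, 1)

Derivation:
step 0: pivot -107 → sign −
step 1: pivot -65/107 → sign −
step 2: pivot -2/13 → sign −
step 3: pivot -3/10 → sign −
step 4: row/col 4 already zero → sign 0
signature = (0, 4, 1)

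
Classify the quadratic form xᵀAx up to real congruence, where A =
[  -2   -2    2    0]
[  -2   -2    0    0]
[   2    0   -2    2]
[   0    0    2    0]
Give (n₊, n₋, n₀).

step 0: pivot -2 → sign −
step 1: pivot -4 → sign −
step 2: pivot 1 → sign +
step 3: row/col 3 already zero → sign 0
signature = (1, 2, 1)

Answer: (1, 2, 1)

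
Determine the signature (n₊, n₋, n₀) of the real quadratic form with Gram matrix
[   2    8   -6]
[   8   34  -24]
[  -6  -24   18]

Answer: (2, 0, 1)

Derivation:
step 0: pivot 2 → sign +
step 1: pivot 2 → sign +
step 2: row/col 2 already zero → sign 0
signature = (2, 0, 1)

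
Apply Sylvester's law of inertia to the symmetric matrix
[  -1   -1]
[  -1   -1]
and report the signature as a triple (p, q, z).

Answer: (0, 1, 1)

Derivation:
step 0: pivot -1 → sign −
step 1: row/col 1 already zero → sign 0
signature = (0, 1, 1)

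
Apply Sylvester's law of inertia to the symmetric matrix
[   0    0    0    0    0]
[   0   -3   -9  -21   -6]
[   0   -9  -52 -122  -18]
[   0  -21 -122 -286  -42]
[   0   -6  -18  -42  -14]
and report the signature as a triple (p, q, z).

step 0: pivot -3 → sign −
step 1: pivot -25 → sign −
step 2: pivot 6/25 → sign +
step 3: pivot -2 → sign −
step 4: row/col 4 already zero → sign 0
signature = (1, 3, 1)

Answer: (1, 3, 1)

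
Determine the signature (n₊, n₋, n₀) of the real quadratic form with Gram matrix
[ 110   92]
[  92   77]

step 0: pivot 110 → sign +
step 1: pivot 3/55 → sign +
signature = (2, 0, 0)

Answer: (2, 0, 0)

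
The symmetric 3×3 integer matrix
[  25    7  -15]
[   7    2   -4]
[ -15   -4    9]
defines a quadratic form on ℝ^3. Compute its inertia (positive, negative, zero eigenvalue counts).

Answer: (2, 1, 0)

Derivation:
step 0: pivot 25 → sign +
step 1: pivot 1/25 → sign +
step 2: pivot -1 → sign −
signature = (2, 1, 0)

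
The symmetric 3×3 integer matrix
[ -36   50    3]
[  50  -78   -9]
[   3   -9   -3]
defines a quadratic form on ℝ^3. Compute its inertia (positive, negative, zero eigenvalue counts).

Answer: (0, 3, 0)

Derivation:
step 0: pivot -36 → sign −
step 1: pivot -77/9 → sign −
step 2: pivot -3/154 → sign −
signature = (0, 3, 0)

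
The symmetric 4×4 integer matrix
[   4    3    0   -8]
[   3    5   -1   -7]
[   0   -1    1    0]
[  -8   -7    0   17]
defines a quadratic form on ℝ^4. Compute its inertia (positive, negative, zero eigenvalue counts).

step 0: pivot 4 → sign +
step 1: pivot 11/4 → sign +
step 2: pivot 7/11 → sign +
step 3: pivot 3/7 → sign +
signature = (4, 0, 0)

Answer: (4, 0, 0)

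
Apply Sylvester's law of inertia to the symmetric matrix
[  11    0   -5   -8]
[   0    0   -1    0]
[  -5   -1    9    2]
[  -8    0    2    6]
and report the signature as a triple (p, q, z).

step 0: pivot 11 → sign +
step 1: pivot 74/11 → sign +
step 2: pivot -11/74 → sign −
step 3: pivot 2/11 → sign +
signature = (3, 1, 0)

Answer: (3, 1, 0)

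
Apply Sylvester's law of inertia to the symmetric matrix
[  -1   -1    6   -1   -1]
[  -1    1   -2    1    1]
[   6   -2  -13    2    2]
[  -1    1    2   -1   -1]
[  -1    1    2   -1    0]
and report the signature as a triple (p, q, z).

Answer: (2, 3, 0)

Derivation:
step 0: pivot -1 → sign −
step 1: pivot 2 → sign +
step 2: pivot -9 → sign −
step 3: pivot -2/9 → sign −
step 4: pivot 1 → sign +
signature = (2, 3, 0)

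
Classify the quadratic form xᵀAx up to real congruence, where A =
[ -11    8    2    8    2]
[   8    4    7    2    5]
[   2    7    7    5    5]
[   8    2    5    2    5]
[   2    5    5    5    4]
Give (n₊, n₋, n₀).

step 0: pivot -11 → sign −
step 1: pivot 108/11 → sign +
step 2: pivot 1/12 → sign +
step 3: pivot 2/3 → sign +
step 4: pivot -1 → sign −
signature = (3, 2, 0)

Answer: (3, 2, 0)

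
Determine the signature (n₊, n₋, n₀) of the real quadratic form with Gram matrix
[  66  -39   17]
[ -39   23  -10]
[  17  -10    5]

step 0: pivot 66 → sign +
step 1: pivot -1/22 → sign −
step 2: pivot 2/3 → sign +
signature = (2, 1, 0)

Answer: (2, 1, 0)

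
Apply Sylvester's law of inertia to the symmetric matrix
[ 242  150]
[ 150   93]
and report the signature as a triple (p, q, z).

Answer: (2, 0, 0)

Derivation:
step 0: pivot 242 → sign +
step 1: pivot 3/121 → sign +
signature = (2, 0, 0)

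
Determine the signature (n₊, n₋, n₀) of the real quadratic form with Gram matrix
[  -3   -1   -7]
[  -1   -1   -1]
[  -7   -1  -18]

Answer: (1, 2, 0)

Derivation:
step 0: pivot -3 → sign −
step 1: pivot -2/3 → sign −
step 2: pivot 1 → sign +
signature = (1, 2, 0)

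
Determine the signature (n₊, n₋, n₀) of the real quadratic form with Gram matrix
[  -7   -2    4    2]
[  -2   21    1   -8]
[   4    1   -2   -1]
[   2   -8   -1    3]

step 0: pivot -7 → sign −
step 1: pivot 151/7 → sign +
step 2: pivot 43/151 → sign +
step 3: pivot 6/43 → sign +
signature = (3, 1, 0)

Answer: (3, 1, 0)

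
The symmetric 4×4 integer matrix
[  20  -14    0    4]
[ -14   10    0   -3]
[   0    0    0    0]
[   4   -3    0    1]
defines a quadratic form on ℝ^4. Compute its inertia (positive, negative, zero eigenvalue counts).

Answer: (2, 0, 2)

Derivation:
step 0: pivot 20 → sign +
step 1: pivot 1/5 → sign +
step 2: row/col 2 already zero → sign 0
step 3: row/col 3 already zero → sign 0
signature = (2, 0, 2)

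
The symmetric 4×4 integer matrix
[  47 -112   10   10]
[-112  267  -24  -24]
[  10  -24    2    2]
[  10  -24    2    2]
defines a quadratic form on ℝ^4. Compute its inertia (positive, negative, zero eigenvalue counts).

step 0: pivot 47 → sign +
step 1: pivot 5/47 → sign +
step 2: pivot -2/5 → sign −
step 3: row/col 3 already zero → sign 0
signature = (2, 1, 1)

Answer: (2, 1, 1)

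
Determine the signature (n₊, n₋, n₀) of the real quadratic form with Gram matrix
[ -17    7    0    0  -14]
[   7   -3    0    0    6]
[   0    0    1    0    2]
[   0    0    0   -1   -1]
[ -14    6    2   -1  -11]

step 0: pivot -17 → sign −
step 1: pivot -2/17 → sign −
step 2: pivot 1 → sign +
step 3: pivot -1 → sign −
step 4: pivot -2 → sign −
signature = (1, 4, 0)

Answer: (1, 4, 0)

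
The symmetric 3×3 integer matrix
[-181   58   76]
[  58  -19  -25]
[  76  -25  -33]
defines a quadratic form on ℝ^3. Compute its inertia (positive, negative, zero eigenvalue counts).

step 0: pivot -181 → sign −
step 1: pivot -75/181 → sign −
step 2: pivot -2/25 → sign −
signature = (0, 3, 0)

Answer: (0, 3, 0)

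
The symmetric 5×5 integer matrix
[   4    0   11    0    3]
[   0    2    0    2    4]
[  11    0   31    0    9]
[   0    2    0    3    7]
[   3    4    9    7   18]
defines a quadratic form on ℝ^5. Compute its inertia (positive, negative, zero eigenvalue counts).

Answer: (4, 1, 0)

Derivation:
step 0: pivot 4 → sign +
step 1: pivot 2 → sign +
step 2: pivot 3/4 → sign +
step 3: pivot 1 → sign +
step 4: pivot -2 → sign −
signature = (4, 1, 0)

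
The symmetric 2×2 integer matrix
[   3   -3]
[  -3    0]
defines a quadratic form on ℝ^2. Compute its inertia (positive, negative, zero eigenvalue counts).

step 0: pivot 3 → sign +
step 1: pivot -3 → sign −
signature = (1, 1, 0)

Answer: (1, 1, 0)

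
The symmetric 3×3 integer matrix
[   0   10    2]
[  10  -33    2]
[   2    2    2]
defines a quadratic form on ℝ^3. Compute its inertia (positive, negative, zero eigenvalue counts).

Answer: (1, 2, 0)

Derivation:
step 0: pivot -33 → sign −
step 1: pivot 100/33 → sign +
step 2: pivot -3/25 → sign −
signature = (1, 2, 0)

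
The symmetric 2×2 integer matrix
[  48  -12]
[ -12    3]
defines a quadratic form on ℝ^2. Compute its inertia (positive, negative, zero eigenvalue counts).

step 0: pivot 48 → sign +
step 1: row/col 1 already zero → sign 0
signature = (1, 0, 1)

Answer: (1, 0, 1)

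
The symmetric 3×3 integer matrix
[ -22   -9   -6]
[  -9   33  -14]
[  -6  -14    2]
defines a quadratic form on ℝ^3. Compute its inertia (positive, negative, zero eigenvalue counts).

step 0: pivot -22 → sign −
step 1: pivot 807/22 → sign +
step 2: pivot 2/807 → sign +
signature = (2, 1, 0)

Answer: (2, 1, 0)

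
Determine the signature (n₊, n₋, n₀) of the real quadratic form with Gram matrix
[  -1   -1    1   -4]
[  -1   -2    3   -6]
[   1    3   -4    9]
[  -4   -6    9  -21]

Answer: (1, 3, 0)

Derivation:
step 0: pivot -1 → sign −
step 1: pivot -1 → sign −
step 2: pivot 1 → sign +
step 3: pivot -2 → sign −
signature = (1, 3, 0)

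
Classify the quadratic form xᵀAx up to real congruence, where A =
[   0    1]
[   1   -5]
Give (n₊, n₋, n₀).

step 0: pivot -5 → sign −
step 1: pivot 1/5 → sign +
signature = (1, 1, 0)

Answer: (1, 1, 0)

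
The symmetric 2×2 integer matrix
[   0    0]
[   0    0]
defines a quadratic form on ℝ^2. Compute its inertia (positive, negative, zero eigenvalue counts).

step 0: row/col 0 already zero → sign 0
step 1: row/col 1 already zero → sign 0
signature = (0, 0, 2)

Answer: (0, 0, 2)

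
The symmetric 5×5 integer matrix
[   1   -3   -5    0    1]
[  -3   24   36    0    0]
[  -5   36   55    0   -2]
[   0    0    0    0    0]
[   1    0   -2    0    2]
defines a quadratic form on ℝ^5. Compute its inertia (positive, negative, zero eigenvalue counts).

Answer: (3, 1, 1)

Derivation:
step 0: pivot 1 → sign +
step 1: pivot 15 → sign +
step 2: pivot 3/5 → sign +
step 3: pivot -2 → sign −
step 4: row/col 4 already zero → sign 0
signature = (3, 1, 1)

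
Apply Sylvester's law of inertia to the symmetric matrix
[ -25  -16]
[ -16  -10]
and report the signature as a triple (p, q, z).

step 0: pivot -25 → sign −
step 1: pivot 6/25 → sign +
signature = (1, 1, 0)

Answer: (1, 1, 0)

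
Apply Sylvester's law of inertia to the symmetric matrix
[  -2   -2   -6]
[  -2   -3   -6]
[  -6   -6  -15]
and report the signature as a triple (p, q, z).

Answer: (1, 2, 0)

Derivation:
step 0: pivot -2 → sign −
step 1: pivot -1 → sign −
step 2: pivot 3 → sign +
signature = (1, 2, 0)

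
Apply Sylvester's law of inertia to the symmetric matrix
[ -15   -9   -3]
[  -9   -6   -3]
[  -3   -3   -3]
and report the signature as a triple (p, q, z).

step 0: pivot -15 → sign −
step 1: pivot -3/5 → sign −
step 2: row/col 2 already zero → sign 0
signature = (0, 2, 1)

Answer: (0, 2, 1)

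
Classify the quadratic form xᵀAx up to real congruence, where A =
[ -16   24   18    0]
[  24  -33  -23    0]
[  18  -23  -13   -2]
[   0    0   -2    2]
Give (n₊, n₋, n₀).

step 0: pivot -16 → sign −
step 1: pivot 3 → sign +
step 2: pivot 23/12 → sign +
step 3: pivot -2/23 → sign −
signature = (2, 2, 0)

Answer: (2, 2, 0)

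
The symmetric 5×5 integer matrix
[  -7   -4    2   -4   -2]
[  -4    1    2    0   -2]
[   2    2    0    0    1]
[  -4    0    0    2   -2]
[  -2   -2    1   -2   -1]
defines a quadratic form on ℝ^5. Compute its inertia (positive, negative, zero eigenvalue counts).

Answer: (2, 3, 0)

Derivation:
step 0: pivot -7 → sign −
step 1: pivot 23/7 → sign +
step 2: pivot 8/23 → sign +
step 3: pivot -6 → sign −
step 4: pivot -3/8 → sign −
signature = (2, 3, 0)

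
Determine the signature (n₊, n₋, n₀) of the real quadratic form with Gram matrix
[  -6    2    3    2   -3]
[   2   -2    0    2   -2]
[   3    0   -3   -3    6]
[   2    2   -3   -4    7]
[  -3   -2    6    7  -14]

Answer: (2, 3, 0)

Derivation:
step 0: pivot -6 → sign −
step 1: pivot -4/3 → sign −
step 2: pivot -3/4 → sign −
step 3: pivot 2 → sign +
step 4: pivot 1 → sign +
signature = (2, 3, 0)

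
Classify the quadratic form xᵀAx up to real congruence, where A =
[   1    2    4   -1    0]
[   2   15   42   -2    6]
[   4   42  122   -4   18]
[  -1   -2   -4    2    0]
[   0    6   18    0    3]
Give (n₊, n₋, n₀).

step 0: pivot 1 → sign +
step 1: pivot 11 → sign +
step 2: pivot 10/11 → sign +
step 3: pivot 1 → sign +
step 4: pivot -3/5 → sign −
signature = (4, 1, 0)

Answer: (4, 1, 0)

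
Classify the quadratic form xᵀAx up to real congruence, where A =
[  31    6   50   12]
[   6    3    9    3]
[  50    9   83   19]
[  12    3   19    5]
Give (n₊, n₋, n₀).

Answer: (4, 0, 0)

Derivation:
step 0: pivot 31 → sign +
step 1: pivot 57/31 → sign +
step 2: pivot 40/19 → sign +
step 3: pivot 1/10 → sign +
signature = (4, 0, 0)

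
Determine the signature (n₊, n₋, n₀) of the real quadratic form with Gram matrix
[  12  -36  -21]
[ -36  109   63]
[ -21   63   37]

Answer: (3, 0, 0)

Derivation:
step 0: pivot 12 → sign +
step 1: pivot 1 → sign +
step 2: pivot 1/4 → sign +
signature = (3, 0, 0)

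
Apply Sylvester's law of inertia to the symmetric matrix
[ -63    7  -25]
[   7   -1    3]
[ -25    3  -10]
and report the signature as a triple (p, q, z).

step 0: pivot -63 → sign −
step 1: pivot -2/9 → sign −
step 2: pivot 1/7 → sign +
signature = (1, 2, 0)

Answer: (1, 2, 0)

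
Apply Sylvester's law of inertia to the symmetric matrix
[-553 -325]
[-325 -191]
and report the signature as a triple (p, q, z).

Answer: (1, 1, 0)

Derivation:
step 0: pivot -553 → sign −
step 1: pivot 2/553 → sign +
signature = (1, 1, 0)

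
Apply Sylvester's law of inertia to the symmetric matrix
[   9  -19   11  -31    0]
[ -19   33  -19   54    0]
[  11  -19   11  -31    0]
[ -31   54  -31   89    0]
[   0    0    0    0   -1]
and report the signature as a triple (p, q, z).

Answer: (3, 2, 0)

Derivation:
step 0: pivot 9 → sign +
step 1: pivot -64/9 → sign −
step 2: pivot 1/16 → sign +
step 3: pivot 1/2 → sign +
step 4: pivot -1 → sign −
signature = (3, 2, 0)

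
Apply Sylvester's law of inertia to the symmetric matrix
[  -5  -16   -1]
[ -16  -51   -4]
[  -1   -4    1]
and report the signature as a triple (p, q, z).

Answer: (1, 2, 0)

Derivation:
step 0: pivot -5 → sign −
step 1: pivot 1/5 → sign +
step 2: pivot -2 → sign −
signature = (1, 2, 0)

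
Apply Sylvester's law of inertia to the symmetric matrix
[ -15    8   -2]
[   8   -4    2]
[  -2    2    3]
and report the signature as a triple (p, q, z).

step 0: pivot -15 → sign −
step 1: pivot 4/15 → sign +
step 2: row/col 2 already zero → sign 0
signature = (1, 1, 1)

Answer: (1, 1, 1)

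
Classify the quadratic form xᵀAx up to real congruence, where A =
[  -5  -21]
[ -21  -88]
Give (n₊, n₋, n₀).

step 0: pivot -5 → sign −
step 1: pivot 1/5 → sign +
signature = (1, 1, 0)

Answer: (1, 1, 0)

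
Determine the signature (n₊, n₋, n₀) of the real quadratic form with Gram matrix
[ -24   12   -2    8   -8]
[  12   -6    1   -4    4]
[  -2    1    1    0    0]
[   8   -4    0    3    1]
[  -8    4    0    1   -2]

Answer: (2, 2, 1)

Derivation:
step 0: pivot -24 → sign −
step 1: pivot 7/6 → sign +
step 2: pivot 37/7 → sign +
step 3: pivot -1/37 → sign −
step 4: row/col 4 already zero → sign 0
signature = (2, 2, 1)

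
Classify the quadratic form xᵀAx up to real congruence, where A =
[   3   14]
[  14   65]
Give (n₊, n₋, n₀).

Answer: (1, 1, 0)

Derivation:
step 0: pivot 3 → sign +
step 1: pivot -1/3 → sign −
signature = (1, 1, 0)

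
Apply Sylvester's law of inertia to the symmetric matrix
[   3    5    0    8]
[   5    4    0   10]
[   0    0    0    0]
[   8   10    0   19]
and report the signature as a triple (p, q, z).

Answer: (2, 1, 1)

Derivation:
step 0: pivot 3 → sign +
step 1: pivot -13/3 → sign −
step 2: pivot 3/13 → sign +
step 3: row/col 3 already zero → sign 0
signature = (2, 1, 1)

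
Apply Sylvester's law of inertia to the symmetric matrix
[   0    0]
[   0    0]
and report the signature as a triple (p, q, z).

step 0: row/col 0 already zero → sign 0
step 1: row/col 1 already zero → sign 0
signature = (0, 0, 2)

Answer: (0, 0, 2)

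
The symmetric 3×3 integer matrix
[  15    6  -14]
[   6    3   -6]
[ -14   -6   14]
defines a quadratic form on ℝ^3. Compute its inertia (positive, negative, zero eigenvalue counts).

step 0: pivot 15 → sign +
step 1: pivot 3/5 → sign +
step 2: pivot 2/3 → sign +
signature = (3, 0, 0)

Answer: (3, 0, 0)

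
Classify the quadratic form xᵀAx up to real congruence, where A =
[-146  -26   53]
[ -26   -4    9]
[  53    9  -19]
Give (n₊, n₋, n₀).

Answer: (1, 2, 0)

Derivation:
step 0: pivot -146 → sign −
step 1: pivot 46/73 → sign +
step 2: pivot -3/46 → sign −
signature = (1, 2, 0)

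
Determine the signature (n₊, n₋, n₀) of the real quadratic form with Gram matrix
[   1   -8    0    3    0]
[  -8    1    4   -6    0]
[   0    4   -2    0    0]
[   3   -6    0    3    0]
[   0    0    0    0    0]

step 0: pivot 1 → sign +
step 1: pivot -63 → sign −
step 2: pivot -110/63 → sign −
step 3: pivot -6/55 → sign −
step 4: row/col 4 already zero → sign 0
signature = (1, 3, 1)

Answer: (1, 3, 1)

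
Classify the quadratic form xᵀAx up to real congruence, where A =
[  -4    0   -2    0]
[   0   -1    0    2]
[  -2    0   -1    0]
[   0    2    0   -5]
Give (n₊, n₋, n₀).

step 0: pivot -4 → sign −
step 1: pivot -1 → sign −
step 2: pivot -1 → sign −
step 3: row/col 3 already zero → sign 0
signature = (0, 3, 1)

Answer: (0, 3, 1)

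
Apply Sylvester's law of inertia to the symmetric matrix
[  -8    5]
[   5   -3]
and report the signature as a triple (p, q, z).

step 0: pivot -8 → sign −
step 1: pivot 1/8 → sign +
signature = (1, 1, 0)

Answer: (1, 1, 0)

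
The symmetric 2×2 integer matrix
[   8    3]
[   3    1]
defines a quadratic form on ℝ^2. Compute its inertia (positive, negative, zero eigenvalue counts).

step 0: pivot 8 → sign +
step 1: pivot -1/8 → sign −
signature = (1, 1, 0)

Answer: (1, 1, 0)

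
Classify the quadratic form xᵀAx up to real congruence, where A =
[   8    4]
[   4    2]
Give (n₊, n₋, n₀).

Answer: (1, 0, 1)

Derivation:
step 0: pivot 8 → sign +
step 1: row/col 1 already zero → sign 0
signature = (1, 0, 1)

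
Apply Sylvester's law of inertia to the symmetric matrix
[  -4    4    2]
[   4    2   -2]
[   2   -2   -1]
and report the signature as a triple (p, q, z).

Answer: (1, 1, 1)

Derivation:
step 0: pivot -4 → sign −
step 1: pivot 6 → sign +
step 2: row/col 2 already zero → sign 0
signature = (1, 1, 1)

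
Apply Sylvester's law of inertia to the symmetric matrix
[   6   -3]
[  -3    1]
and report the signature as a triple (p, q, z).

Answer: (1, 1, 0)

Derivation:
step 0: pivot 6 → sign +
step 1: pivot -1/2 → sign −
signature = (1, 1, 0)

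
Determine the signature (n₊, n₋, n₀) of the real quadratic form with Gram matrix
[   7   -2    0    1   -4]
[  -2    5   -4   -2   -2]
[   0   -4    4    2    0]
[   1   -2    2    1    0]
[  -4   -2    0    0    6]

step 0: pivot 7 → sign +
step 1: pivot 31/7 → sign +
step 2: pivot 12/31 → sign +
step 3: pivot -1/3 → sign −
step 4: pivot 2 → sign +
signature = (4, 1, 0)

Answer: (4, 1, 0)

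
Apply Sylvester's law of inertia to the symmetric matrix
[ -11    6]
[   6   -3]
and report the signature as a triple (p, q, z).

step 0: pivot -11 → sign −
step 1: pivot 3/11 → sign +
signature = (1, 1, 0)

Answer: (1, 1, 0)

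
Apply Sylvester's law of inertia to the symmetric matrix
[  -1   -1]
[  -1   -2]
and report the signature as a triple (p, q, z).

Answer: (0, 2, 0)

Derivation:
step 0: pivot -1 → sign −
step 1: pivot -1 → sign −
signature = (0, 2, 0)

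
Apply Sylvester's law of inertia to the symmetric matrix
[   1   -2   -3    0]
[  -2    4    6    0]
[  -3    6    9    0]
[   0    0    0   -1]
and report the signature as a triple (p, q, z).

step 0: pivot 1 → sign +
step 1: pivot -1 → sign −
step 2: row/col 2 already zero → sign 0
step 3: row/col 3 already zero → sign 0
signature = (1, 1, 2)

Answer: (1, 1, 2)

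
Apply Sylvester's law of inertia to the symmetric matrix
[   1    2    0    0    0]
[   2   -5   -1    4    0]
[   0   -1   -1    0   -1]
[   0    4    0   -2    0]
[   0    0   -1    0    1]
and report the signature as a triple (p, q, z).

Answer: (2, 3, 0)

Derivation:
step 0: pivot 1 → sign +
step 1: pivot -9 → sign −
step 2: pivot -8/9 → sign −
step 3: pivot 17/8 → sign +
step 4: pivot -2/17 → sign −
signature = (2, 3, 0)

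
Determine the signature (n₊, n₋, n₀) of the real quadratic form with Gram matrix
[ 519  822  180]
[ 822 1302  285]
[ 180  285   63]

Answer: (3, 0, 0)

Derivation:
step 0: pivot 519 → sign +
step 1: pivot 18/173 → sign +
step 2: pivot 1/2 → sign +
signature = (3, 0, 0)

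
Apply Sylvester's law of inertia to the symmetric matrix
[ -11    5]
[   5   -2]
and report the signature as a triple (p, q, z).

step 0: pivot -11 → sign −
step 1: pivot 3/11 → sign +
signature = (1, 1, 0)

Answer: (1, 1, 0)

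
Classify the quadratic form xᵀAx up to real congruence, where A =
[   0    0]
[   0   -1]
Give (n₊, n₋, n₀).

step 0: pivot -1 → sign −
step 1: row/col 1 already zero → sign 0
signature = (0, 1, 1)

Answer: (0, 1, 1)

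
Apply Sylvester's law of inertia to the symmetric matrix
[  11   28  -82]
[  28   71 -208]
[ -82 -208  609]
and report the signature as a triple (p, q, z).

step 0: pivot 11 → sign +
step 1: pivot -3/11 → sign −
step 2: pivot -1/3 → sign −
signature = (1, 2, 0)

Answer: (1, 2, 0)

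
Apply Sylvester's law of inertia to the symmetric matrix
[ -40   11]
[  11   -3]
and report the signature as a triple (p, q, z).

step 0: pivot -40 → sign −
step 1: pivot 1/40 → sign +
signature = (1, 1, 0)

Answer: (1, 1, 0)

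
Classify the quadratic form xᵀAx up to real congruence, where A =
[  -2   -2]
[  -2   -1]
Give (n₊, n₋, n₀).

Answer: (1, 1, 0)

Derivation:
step 0: pivot -2 → sign −
step 1: pivot 1 → sign +
signature = (1, 1, 0)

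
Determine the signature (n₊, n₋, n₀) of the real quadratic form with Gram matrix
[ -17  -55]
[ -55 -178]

Answer: (0, 2, 0)

Derivation:
step 0: pivot -17 → sign −
step 1: pivot -1/17 → sign −
signature = (0, 2, 0)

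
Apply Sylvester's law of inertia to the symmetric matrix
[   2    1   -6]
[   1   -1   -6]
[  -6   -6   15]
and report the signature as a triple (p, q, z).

step 0: pivot 2 → sign +
step 1: pivot -3/2 → sign −
step 2: pivot 3 → sign +
signature = (2, 1, 0)

Answer: (2, 1, 0)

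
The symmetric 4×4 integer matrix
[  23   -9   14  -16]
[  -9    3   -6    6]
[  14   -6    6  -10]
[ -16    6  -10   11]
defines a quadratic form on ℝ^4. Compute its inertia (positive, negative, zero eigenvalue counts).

step 0: pivot 23 → sign +
step 1: pivot -12/23 → sign −
step 2: pivot -2 → sign −
step 3: row/col 3 already zero → sign 0
signature = (1, 2, 1)

Answer: (1, 2, 1)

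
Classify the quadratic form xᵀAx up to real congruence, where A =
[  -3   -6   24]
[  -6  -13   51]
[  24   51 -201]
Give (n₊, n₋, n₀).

Answer: (0, 2, 1)

Derivation:
step 0: pivot -3 → sign −
step 1: pivot -1 → sign −
step 2: row/col 2 already zero → sign 0
signature = (0, 2, 1)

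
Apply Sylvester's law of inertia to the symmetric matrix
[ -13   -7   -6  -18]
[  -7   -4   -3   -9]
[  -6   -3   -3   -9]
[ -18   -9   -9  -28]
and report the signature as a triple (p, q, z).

Answer: (0, 3, 1)

Derivation:
step 0: pivot -13 → sign −
step 1: pivot -3/13 → sign −
step 2: pivot -1 → sign −
step 3: row/col 3 already zero → sign 0
signature = (0, 3, 1)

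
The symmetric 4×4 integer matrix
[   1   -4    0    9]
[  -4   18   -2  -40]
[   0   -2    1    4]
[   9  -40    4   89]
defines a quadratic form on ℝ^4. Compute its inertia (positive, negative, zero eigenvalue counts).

step 0: pivot 1 → sign +
step 1: pivot 2 → sign +
step 2: pivot -1 → sign −
step 3: row/col 3 already zero → sign 0
signature = (2, 1, 1)

Answer: (2, 1, 1)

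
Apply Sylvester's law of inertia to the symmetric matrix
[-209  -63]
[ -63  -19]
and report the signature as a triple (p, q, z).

Answer: (0, 2, 0)

Derivation:
step 0: pivot -209 → sign −
step 1: pivot -2/209 → sign −
signature = (0, 2, 0)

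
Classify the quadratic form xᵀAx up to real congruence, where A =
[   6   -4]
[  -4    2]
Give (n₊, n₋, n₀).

step 0: pivot 6 → sign +
step 1: pivot -2/3 → sign −
signature = (1, 1, 0)

Answer: (1, 1, 0)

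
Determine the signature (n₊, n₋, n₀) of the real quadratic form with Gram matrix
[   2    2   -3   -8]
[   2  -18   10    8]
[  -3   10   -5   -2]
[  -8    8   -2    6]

step 0: pivot 2 → sign +
step 1: pivot -20 → sign −
step 2: pivot -21/20 → sign −
step 3: pivot -6/7 → sign −
signature = (1, 3, 0)

Answer: (1, 3, 0)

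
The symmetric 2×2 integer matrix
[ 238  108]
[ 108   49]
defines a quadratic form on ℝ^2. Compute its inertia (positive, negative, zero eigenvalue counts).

step 0: pivot 238 → sign +
step 1: pivot -1/119 → sign −
signature = (1, 1, 0)

Answer: (1, 1, 0)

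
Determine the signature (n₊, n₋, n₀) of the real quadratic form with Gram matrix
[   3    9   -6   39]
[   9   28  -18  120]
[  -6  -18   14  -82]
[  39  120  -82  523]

step 0: pivot 3 → sign +
step 1: pivot 1 → sign +
step 2: pivot 2 → sign +
step 3: pivot -1 → sign −
signature = (3, 1, 0)

Answer: (3, 1, 0)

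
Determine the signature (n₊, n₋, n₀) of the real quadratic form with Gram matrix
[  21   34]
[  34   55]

Answer: (1, 1, 0)

Derivation:
step 0: pivot 21 → sign +
step 1: pivot -1/21 → sign −
signature = (1, 1, 0)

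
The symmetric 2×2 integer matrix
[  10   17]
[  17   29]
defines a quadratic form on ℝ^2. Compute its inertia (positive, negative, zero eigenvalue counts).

step 0: pivot 10 → sign +
step 1: pivot 1/10 → sign +
signature = (2, 0, 0)

Answer: (2, 0, 0)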